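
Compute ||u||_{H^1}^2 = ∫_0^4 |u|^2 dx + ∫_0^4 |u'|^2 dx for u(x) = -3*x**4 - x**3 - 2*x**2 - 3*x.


||u||_{H^1}^2 = 5421820/7

The H^1 norm (squared) on an interval (0, L) is
  ||u||_{H^1}^2 = ∫_0^L u(x)^2 dx + ∫_0^L u'(x)^2 dx.
Compute u'(x) = -12*x**3 - 3*x**2 - 4*x - 3.
Then u(x)^2 = 9*x**8 + 6*x**7 + 13*x**6 + 22*x**5 + 10*x**4 + 12*x**3 + 9*x**2 and u'(x)^2 = 144*x**6 + 72*x**5 + 105*x**4 + 96*x**3 + 34*x**2 + 24*x + 9.
Integrate each monomial from 0 to 4 using ∫_0^4 c·x^n dx = c·4^(n+1)/(n+1):
  ∫_0^4 u(x)^2 dx = ∫_0^4 (9*x^8 + 6*x^7 + 13*x^6 + 22*x^5 + 10*x^4 + 12*x^3 + 9*x^2) dx. Term by term:
    ∫_0^4 9*x^8 dx = 262144;  ∫_0^4 6*x^7 dx = 49152;  ∫_0^4 13*x^6 dx = 212992/7;
    ∫_0^4 22*x^5 dx = 45056/3;  ∫_0^4 10*x^4 dx = 2048;  ∫_0^4 12*x^3 dx = 768;
    ∫_0^4 9*x^2 dx = 192.
  Sum: 262144 + 49152 + 212992/7 + 45056/3 + 2048 + 768 + 192 = 7554752/21.
  ∫_0^4 u'(x)^2 dx = ∫_0^4 (144*x^6 + 72*x^5 + 105*x^4 + 96*x^3 + 34*x^2 + 24*x + 9) dx. Term by term:
    ∫_0^4 144*x^6 dx = 2359296/7;  ∫_0^4 72*x^5 dx = 49152;  ∫_0^4 105*x^4 dx = 21504;
    ∫_0^4 96*x^3 dx = 6144;  ∫_0^4 34*x^2 dx = 2176/3;  ∫_0^4 24*x dx = 192;
    ∫_0^4 9 dx = 36.
  Sum: 2359296/7 + 49152 + 21504 + 6144 + 2176/3 + 192 + 36 = 8710708/21.
Adding: ||u||_{H^1}^2 = 7554752/21 + 8710708/21 = 5421820/7.


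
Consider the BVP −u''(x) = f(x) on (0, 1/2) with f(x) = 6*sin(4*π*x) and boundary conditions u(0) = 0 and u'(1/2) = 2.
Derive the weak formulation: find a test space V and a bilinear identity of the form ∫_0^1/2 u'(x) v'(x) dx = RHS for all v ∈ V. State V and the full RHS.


V = {v ∈ H^1(0, 1/2) : v(0) = 0} (test functions vanish at x = 0 where u is specified); weak form: ∫_0^1/2 u'v' dx = ∫_0^1/2 (6*sin(4*π*x)) v dx + 2·v(1/2) for all v ∈ V.

Multiply both sides by a test function v and integrate from 0 to 1/2:
  ∫_0^1/2 −u''(x) v(x) dx = ∫_0^1/2 f(x) v(x) dx.
Integrate the LHS by parts once:
  ∫_0^1/2 −u'' v dx = −[u'(x) v(x)]_0^1/2 + ∫_0^1/2 u'(x) v'(x) dx.
Thus ∫_0^1/2 u'(x) v'(x) dx = ∫_0^1/2 f(x) v(x) dx + [u'(x) v(x)]_0^1/2.
Choose V so that boundary terms are either known or forced to vanish.
Mixed BC: u(0) = 0 (Dirichlet) and u'(1/2) = 2 (Neumann). Define V = {v ∈ H^1(0, 1/2) : v(0) = 0}. Then [u' v]_0^1/2 = u'(1/2)·v(1/2) − u'(0)·0 = 2·v(1/2).
Weak formulation: find u (satisfying any essential BC) such that ∫_0^1/2 u'(x) v'(x) dx = ∫_0^1/2 f v dx + 2·v(1/2) for all v ∈ V (Dirichlet at 0 absorbed into V; Neumann datum at x = 1/2 contributes the boundary term).
Substituting f(x) = 6*sin(4*π*x), the right-hand side is ∫_0^1/2 (6*sin(4*π*x)) v dx + 2·v(1/2).


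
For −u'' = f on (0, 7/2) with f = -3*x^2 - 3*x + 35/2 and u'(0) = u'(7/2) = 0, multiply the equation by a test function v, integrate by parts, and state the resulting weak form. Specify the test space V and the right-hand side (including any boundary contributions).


V = H^1(0, 7/2) (no boundary constraint on v; u is determined up to an additive constant); weak form: ∫_0^7/2 u'v' dx = ∫_0^7/2 (-3*x^2 - 3*x + 35/2) v dx for all v ∈ V.

Multiply both sides by a test function v and integrate from 0 to 7/2:
  ∫_0^7/2 −u''(x) v(x) dx = ∫_0^7/2 f(x) v(x) dx.
Integrate the LHS by parts once:
  ∫_0^7/2 −u'' v dx = −[u'(x) v(x)]_0^7/2 + ∫_0^7/2 u'(x) v'(x) dx.
Thus ∫_0^7/2 u'(x) v'(x) dx = ∫_0^7/2 f(x) v(x) dx + [u'(x) v(x)]_0^7/2.
Choose V so that boundary terms are either known or forced to vanish.
u has homogeneous Neumann: u'(0) = u'(7/2) = 0. So [u' v]_0^7/2 = 0·v(7/2) − 0·v(0) = 0 for any v; take V = H^1(0, 7/2).
Weak formulation: find u (satisfying any essential BC) such that ∫_0^7/2 u'(x) v'(x) dx = ∫_0^7/2 f v dx for all v ∈ V (homogeneous Neumann, so boundary terms vanish).
Substituting f(x) = -3*x^2 - 3*x + 35/2, the right-hand side is ∫_0^7/2 (-3*x^2 - 3*x + 35/2) v dx.
Compatibility check (pure Neumann): taking v ≡ 1 ∈ V gives 0 = ∫_0^7/2 f dx + (0) − (0), i.e. ∫_0^7/2 f dx must equal u'(0) − u'(7/2) = 0. Indeed ∫_0^7/2 (-3*x^2 - 3*x + 35/2) dx = 0, so the data are compatible. The solution is then unique only up to an additive constant (fix it e.g. by requiring ∫_0^7/2 u dx = 0).


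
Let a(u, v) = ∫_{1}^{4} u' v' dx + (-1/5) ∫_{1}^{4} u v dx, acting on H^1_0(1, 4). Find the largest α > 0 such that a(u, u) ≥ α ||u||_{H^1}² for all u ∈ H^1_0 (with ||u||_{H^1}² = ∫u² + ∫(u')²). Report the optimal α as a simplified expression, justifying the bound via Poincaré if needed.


α = (-9/5 + π^2)/(9 + π^2)

Coercivity of a(·,·) on H^1_0(1, 4) means a(u, u) ≥ α ||u||_{H^1}² for every u ∈ H^1_0.
The interval has length L = 3, and Poincaré/coercivity depend only on L. Here a(u, u) = ∫(u')² + (-1/5)·∫u².
Here c = -1/5 < 0 with |c| < (π/L)² = π^2/9, so coercivity still holds. The condition a(u,u) ≥ α||u||_{H^1}² reads (1−α)∫(u')² ≥ (α−c)∫u². Any admissible α is ≤ 1 (rapidly oscillating u have ∫u²/∫(u')² → 0), and α = 1 would force 0 ≥ (1−c)∫u², impossible since c < 1; so 1−α > 0. By the sharp Poincaré inequality on H^1_0 of an interval of length L, ∫(u')² ≥ (π/L)²∫u² with equality for the first sine mode sin(π(x−x₀)/L) (x₀ the left endpoint), so the inequality holds for all u iff (1−α)(π/L)² ≥ α − c, i.e. α ≤ ((π/L)² + c)/((π/L)² + 1) = (1 + c(L/π)²)/(1 + (L/π)²). (Direct route, valid since c ≤ 0: Poincaré gives c∫u² ≥ c(L/π)²∫(u')², so a(u,u) ≥ (1 + c(L/π)²)∫(u')², while ||u||_{H^1}² ≤ (1 + (L/π)²)∫(u')²; dividing yields the same α.) With (π/L)² = π^2/9 and c = -1/5, the largest admissible constant is α = ((π/L)² + c)/((π/L)² + 1).
Simplifying, α = (-9/5 + π^2)/(9 + π^2).


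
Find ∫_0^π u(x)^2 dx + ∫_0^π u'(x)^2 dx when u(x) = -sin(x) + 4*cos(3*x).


||u||_{H^1(0,π)}^2 = 81*π

u'(x) = -12*sin(3*x) - cos(x).
Expand u² and (u')² and integrate term by term on (0, π), using: for integers n ≥ 1, ∫_0^π sin²(nx) dx = ∫_0^π cos²(nx) dx = π/2; for n ≠ n', ∫_0^π sin(nx)sin(n'x) dx = ∫_0^π cos(nx)cos(n'x) dx = 0; and by product-to-sum, ∫_0^π sin(nx)cos(n'x) dx = ½∫_0^π [sin((n+n')x) + sin((n−n')x)] dx, which is 0 when n+n' is even and 2n/(n²−n'²) when n+n' is odd (it need not vanish on (0, π)).
  u² squared terms: (-1)²·∫sin(x)² dx = 1·π/2 = π/2;  (4)²·∫cos(3x)² dx = 16·π/2 = 8*π.
  u² cross terms: 2·(-1)·(4)·∫sin(x)·cos(3x) dx = -8·(0) = 0.
  So ∫_0^π u² dx = π/2 + 8*π + 0 = 17*π/2.
  (u')² squared terms: (-1)²·∫cos(x)² dx = 1·π/2 = π/2;  (-12)²·∫sin(3x)² dx = 144·π/2 = 72*π.
  (u')² cross terms: 2·(-1)·(-12)·∫cos(x)·sin(3x) dx = 24·(0) = 0.
  So ∫_0^π (u')² dx = π/2 + 72*π + 0 = 145*π/2.
||u||_{H^1}^2 = (17*π/2) + (145*π/2) = 81*π.


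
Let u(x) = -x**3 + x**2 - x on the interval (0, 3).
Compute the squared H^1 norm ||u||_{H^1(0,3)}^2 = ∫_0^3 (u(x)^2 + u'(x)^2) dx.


||u||_{H^1}^2 = 31719/70

The H^1 norm (squared) on an interval (0, L) is
  ||u||_{H^1}^2 = ∫_0^L u(x)^2 dx + ∫_0^L u'(x)^2 dx.
Compute u'(x) = -3*x**2 + 2*x - 1.
Then u(x)^2 = x**6 - 2*x**5 + 3*x**4 - 2*x**3 + x**2 and u'(x)^2 = 9*x**4 - 12*x**3 + 10*x**2 - 4*x + 1.
Integrate each monomial from 0 to 3 using ∫_0^3 c·x^n dx = c·3^(n+1)/(n+1):
  ∫_0^3 u(x)^2 dx = ∫_0^3 (x^6 - 2*x^5 + 3*x^4 - 2*x^3 + x^2) dx. Term by term:
    ∫_0^3 x^6 dx = 2187/7;  ∫_0^3 -2*x^5 dx = -243;  ∫_0^3 3*x^4 dx = 729/5;
    ∫_0^3 -2*x^3 dx = -81/2;  ∫_0^3 x^2 dx = 9.
  Sum: 2187/7 − 243 + 729/5 − 81/2 + 9 = 12861/70.
  ∫_0^3 u'(x)^2 dx = ∫_0^3 (9*x^4 - 12*x^3 + 10*x^2 - 4*x + 1) dx. Term by term:
    ∫_0^3 9*x^4 dx = 2187/5;  ∫_0^3 -12*x^3 dx = -243;  ∫_0^3 10*x^2 dx = 90;
    ∫_0^3 -4*x dx = -18;  ∫_0^3 1 dx = 3.
  Sum: 2187/5 − 243 + 90 − 18 + 3 = 1347/5.
Adding: ||u||_{H^1}^2 = 12861/70 + 1347/5 = 31719/70.


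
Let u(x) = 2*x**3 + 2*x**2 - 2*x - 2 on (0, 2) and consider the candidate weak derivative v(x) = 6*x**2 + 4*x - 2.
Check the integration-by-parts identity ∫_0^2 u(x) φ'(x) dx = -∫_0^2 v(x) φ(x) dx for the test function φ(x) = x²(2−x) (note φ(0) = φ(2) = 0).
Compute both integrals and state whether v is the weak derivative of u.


LHS = -248/15, RHS = -248/15. Yes, v = u' weakly.

u(x) = 2*x**3 + 2*x**2 - 2*x - 2, classical derivative u'(x) = 6*x**2 + 4*x - 2.
φ(x) = x²(2−x), so φ'(x) = x*(4 - 3*x).
Note φ(0) = φ(2) = 0, so the boundary term u·φ vanishes.
LHS = ∫_0^2 u(x) φ'(x) dx = ∫_0^2 (-6*x^5 + 2*x^4 + 14*x^3 - 2*x^2 - 8*x) dx. Term by term:
  ∫_0^2 -6*x^5 dx = -64;  ∫_0^2 2*x^4 dx = 64/5;  ∫_0^2 14*x^3 dx = 56;
  ∫_0^2 -2*x^2 dx = -16/3;  ∫_0^2 -8*x dx = -16.
Sum: -64 + 64/5 + 56 − 16/3 − 16 = -248/15.
So LHS = -248/15.
∫_0^2 v(x) φ(x) dx = ∫_0^2 (-6*x^5 + 8*x^4 + 10*x^3 - 4*x^2) dx. Term by term:
  ∫_0^2 -6*x^5 dx = -64;  ∫_0^2 8*x^4 dx = 256/5;  ∫_0^2 10*x^3 dx = 40;
  ∫_0^2 -4*x^2 dx = -32/3.
Sum: -64 + 256/5 + 40 − 32/3 = 248/15.
So RHS = -∫_0^2 v(x) φ(x) dx = -248/15.
LHS = RHS, so the identity holds for this test φ.
Moreover u is smooth here and v(x) = u'(x) = 6*x**2 + 4*x - 2 pointwise, so the identity holds for every test function. Hence v is the weak derivative of u.


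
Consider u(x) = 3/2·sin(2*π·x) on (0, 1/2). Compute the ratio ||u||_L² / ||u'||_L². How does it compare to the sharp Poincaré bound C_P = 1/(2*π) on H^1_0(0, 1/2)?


||u||_L² / ||u'||_L² = 1/(2*π) = C_P.

u(x) = 3/2·sin(2*π·x), so u'(x) = 3*π*cos(2*π*x).
Writing u(x) = A·sin(kπx/L) with A = 3/2 and k = 1, use ∫_0^L sin²(kπx/L) dx = L/2 and ∫_0^L cos²(kπx/L) dx = L/2.
u² = 9/4·sin²(2*π·x) and (u')² = 9*π^2·cos²(2*π·x), and each of sin², cos² integrates to L/2 = 1/4 over (0, 1/2).
∫_0^1/2 u² dx = 9/16, so ||u||_L² = 3/4.
∫_0^1/2 (u')² dx = 9*π^2/4, so ||u'||_L² = 3*π/2.
Ratio ||u||_L² / ||u'||_L² = 1/(2*π).
Sharp Poincaré constant on H^1_0(0, 1/2) is C_P = L/π = 1/(2*π), achieved by sin(2*π·x).
This is the k = 1 eigenfunction (up to amplitude), so the ratio equals the sharp Poincaré constant exactly.


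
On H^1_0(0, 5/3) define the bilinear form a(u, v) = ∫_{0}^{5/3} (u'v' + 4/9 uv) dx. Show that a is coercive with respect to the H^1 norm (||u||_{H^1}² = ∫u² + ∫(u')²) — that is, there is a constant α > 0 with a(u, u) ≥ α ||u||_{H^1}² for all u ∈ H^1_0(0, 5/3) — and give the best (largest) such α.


α = (100 + 81*π^2)/(9*(25 + 9*π^2))

Coercivity of a(·,·) on H^1_0(0, 5/3) means a(u, u) ≥ α ||u||_{H^1}² for every u ∈ H^1_0.
The interval has length L = 5/3, and Poincaré/coercivity depend only on L. Here a(u, u) = ∫(u')² + (4/9)·∫u².
Here 0 < c = 4/9 < 1. The condition a(u,u) ≥ α||u||_{H^1}² reads (1−α)∫(u')² ≥ (α−c)∫u². Any admissible α is ≤ 1 (rapidly oscillating u have ∫u²/∫(u')² → 0), and α = 1 would force 0 ≥ (1−c)∫u², impossible since c < 1; so 1−α > 0. By the sharp Poincaré inequality on H^1_0 of an interval of length L, ∫(u')² ≥ (π/L)²∫u² with equality for the first sine mode sin(π(x−x₀)/L) (x₀ the left endpoint), so the inequality holds for all u iff (1−α)(π/L)² ≥ α − c, i.e. α ≤ ((π/L)² + c)/((π/L)² + 1) = (1 + c(L/π)²)/(1 + (L/π)²). With (π/L)² = 9*π^2/25 and c = 4/9, the largest admissible constant is α = ((π/L)² + c)/((π/L)² + 1).
Simplifying, α = (100 + 81*π^2)/(9*(25 + 9*π^2)).


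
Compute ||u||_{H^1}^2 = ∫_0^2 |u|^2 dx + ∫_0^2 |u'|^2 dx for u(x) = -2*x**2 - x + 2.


||u||_{H^1}^2 = 418/5

The H^1 norm (squared) on an interval (0, L) is
  ||u||_{H^1}^2 = ∫_0^L u(x)^2 dx + ∫_0^L u'(x)^2 dx.
Compute u'(x) = -4*x - 1.
Then u(x)^2 = 4*x**4 + 4*x**3 - 7*x**2 - 4*x + 4 and u'(x)^2 = 16*x**2 + 8*x + 1.
Integrate each monomial from 0 to 2 using ∫_0^2 c·x^n dx = c·2^(n+1)/(n+1):
  ∫_0^2 u(x)^2 dx = ∫_0^2 (4*x^4 + 4*x^3 - 7*x^2 - 4*x + 4) dx. Term by term:
    ∫_0^2 4*x^4 dx = 128/5;  ∫_0^2 4*x^3 dx = 16;  ∫_0^2 -7*x^2 dx = -56/3;
    ∫_0^2 -4*x dx = -8;  ∫_0^2 4 dx = 8.
  Sum: 128/5 + 16 − 56/3 − 8 + 8 = 344/15.
  ∫_0^2 u'(x)^2 dx = ∫_0^2 (16*x^2 + 8*x + 1) dx. Term by term:
    ∫_0^2 16*x^2 dx = 128/3;  ∫_0^2 8*x dx = 16;  ∫_0^2 1 dx = 2.
  Sum: 128/3 + 16 + 2 = 182/3.
Adding: ||u||_{H^1}^2 = 344/15 + 182/3 = 418/5.


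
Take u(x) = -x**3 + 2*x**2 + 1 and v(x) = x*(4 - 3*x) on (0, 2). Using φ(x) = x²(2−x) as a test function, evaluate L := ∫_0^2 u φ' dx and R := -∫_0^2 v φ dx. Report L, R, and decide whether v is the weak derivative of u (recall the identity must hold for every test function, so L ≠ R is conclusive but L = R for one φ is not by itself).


LHS = 0, RHS = 0. Yes, v = u' weakly.

u(x) = -x**3 + 2*x**2 + 1, classical derivative u'(x) = -3*x**2 + 4*x.
φ(x) = x²(2−x), so φ'(x) = x*(4 - 3*x).
Note φ(0) = φ(2) = 0, so the boundary term u·φ vanishes.
LHS = ∫_0^2 u(x) φ'(x) dx = ∫_0^2 (3*x^5 - 10*x^4 + 8*x^3 - 3*x^2 + 4*x) dx. Term by term:
  ∫_0^2 3*x^5 dx = 32;  ∫_0^2 -10*x^4 dx = -64;  ∫_0^2 8*x^3 dx = 32;
  ∫_0^2 -3*x^2 dx = -8;  ∫_0^2 4*x dx = 8.
Sum: 32 − 64 + 32 − 8 + 8 = 0.
So LHS = 0.
∫_0^2 v(x) φ(x) dx = ∫_0^2 (3*x^5 - 10*x^4 + 8*x^3) dx. Term by term:
  ∫_0^2 3*x^5 dx = 32;  ∫_0^2 -10*x^4 dx = -64;  ∫_0^2 8*x^3 dx = 32.
Sum: 32 − 64 + 32 = 0.
So RHS = -∫_0^2 v(x) φ(x) dx = 0.
LHS = RHS, so the identity holds for this test φ.
Moreover u is smooth here and v(x) = u'(x) = -3*x**2 + 4*x pointwise, so the identity holds for every test function. Hence v is the weak derivative of u.


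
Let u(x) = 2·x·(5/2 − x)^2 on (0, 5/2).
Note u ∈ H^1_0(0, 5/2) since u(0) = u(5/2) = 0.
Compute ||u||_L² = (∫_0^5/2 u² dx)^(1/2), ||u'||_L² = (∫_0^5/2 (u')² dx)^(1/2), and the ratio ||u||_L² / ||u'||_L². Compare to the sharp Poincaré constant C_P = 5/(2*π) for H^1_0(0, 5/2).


||u||_L² / ||u'||_L² = 5*sqrt(14)/28 < C_P = 5/(2*π).

u(x) = 2·x·(5/2 − x)^2, so u'(x) = (x - 5/2)*(6*x - 5).
u(x) = 2·x·(5/2 − x)^2 vanishes at x = 0 and x = 5/2, so u ∈ H^1_0(0, 5/2). Differentiate via the product rule and integrate the resulting polynomials term by term.
  ∫_0^5/2 u² dx = ∫_0^5/2 (4*x^6 - 40*x^5 + 150*x^4 - 250*x^3 + 625*x^2/4) dx. Term by term:
    ∫_0^5/2 4*x^6 dx = 78125/224;  ∫_0^5/2 -40*x^5 dx = -78125/48;  ∫_0^5/2 150*x^4 dx = 46875/16;
    ∫_0^5/2 -250*x^3 dx = -78125/32;  ∫_0^5/2 625*x^2/4 dx = 78125/96.
  Sum: 78125/224 − 78125/48 + 46875/16 − 78125/32 + 78125/96 = 15625/672.
  ∫_0^5/2 (u')² dx = ∫_0^5/2 (36*x^4 - 240*x^3 + 550*x^2 - 500*x + 625/4) dx. Term by term:
    ∫_0^5/2 36*x^4 dx = 5625/8;  ∫_0^5/2 -240*x^3 dx = -9375/4;  ∫_0^5/2 550*x^2 dx = 34375/12;
    ∫_0^5/2 -500*x dx = -3125/2;  ∫_0^5/2 625/4 dx = 3125/8.
  Sum: 5625/8 − 9375/4 + 34375/12 − 3125/2 + 3125/8 = 625/12.
∫_0^5/2 u² dx = 15625/672, so ||u||_L² = 125*sqrt(42)/168.
∫_0^5/2 (u')² dx = 625/12, so ||u'||_L² = 25*sqrt(3)/6.
Ratio ||u||_L² / ||u'||_L² = 5*sqrt(14)/28.
Sharp Poincaré constant on H^1_0(0, 5/2) is C_P = L/π = 5/(2*π), achieved by sin(2*π/5·x).
A polynomial bump cannot attain the sharp Poincaré constant (only the first sine eigenfunction does), so the ratio is strictly less than C_P, consistent with ||u||_L² ≤ C_P ||u'||_L².


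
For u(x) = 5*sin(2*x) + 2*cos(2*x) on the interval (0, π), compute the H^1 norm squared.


||u||_{H^1(0,π)}^2 = 145*π/2

u'(x) = -4*sin(2*x) + 10*cos(2*x).
Expand u² and (u')² and integrate term by term on (0, π), using: for integers n ≥ 1, ∫_0^π sin²(nx) dx = ∫_0^π cos²(nx) dx = π/2; for n ≠ n', ∫_0^π sin(nx)sin(n'x) dx = ∫_0^π cos(nx)cos(n'x) dx = 0; and by product-to-sum, ∫_0^π sin(nx)cos(n'x) dx = ½∫_0^π [sin((n+n')x) + sin((n−n')x)] dx, which is 0 when n+n' is even and 2n/(n²−n'²) when n+n' is odd (it need not vanish on (0, π)).
  u² squared terms: (2)²·∫cos(2x)² dx = 4·π/2 = 2*π;  (5)²·∫sin(2x)² dx = 25·π/2 = 25*π/2.
  u² cross terms: 2·(2)·(5)·∫cos(2x)·sin(2x) dx = 20·(0) = 0.
  So ∫_0^π u² dx = 2*π + 25*π/2 + 0 = 29*π/2.
  (u')² squared terms: (-4)²·∫sin(2x)² dx = 16·π/2 = 8*π;  (10)²·∫cos(2x)² dx = 100·π/2 = 50*π.
  (u')² cross terms: 2·(-4)·(10)·∫sin(2x)·cos(2x) dx = -80·(0) = 0.
  So ∫_0^π (u')² dx = 8*π + 50*π + 0 = 58*π.
||u||_{H^1}^2 = (29*π/2) + (58*π) = 145*π/2.


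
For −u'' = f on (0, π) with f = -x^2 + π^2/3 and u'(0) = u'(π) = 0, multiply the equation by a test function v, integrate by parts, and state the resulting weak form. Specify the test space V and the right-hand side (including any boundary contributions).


V = H^1(0, π) (no boundary constraint on v; u is determined up to an additive constant); weak form: ∫_0^π u'v' dx = ∫_0^π (-x^2 + π^2/3) v dx for all v ∈ V.

Multiply both sides by a test function v and integrate from 0 to π:
  ∫_0^π −u''(x) v(x) dx = ∫_0^π f(x) v(x) dx.
Integrate the LHS by parts once:
  ∫_0^π −u'' v dx = −[u'(x) v(x)]_0^π + ∫_0^π u'(x) v'(x) dx.
Thus ∫_0^π u'(x) v'(x) dx = ∫_0^π f(x) v(x) dx + [u'(x) v(x)]_0^π.
Choose V so that boundary terms are either known or forced to vanish.
u has homogeneous Neumann: u'(0) = u'(π) = 0. So [u' v]_0^π = 0·v(π) − 0·v(0) = 0 for any v; take V = H^1(0, π).
Weak formulation: find u (satisfying any essential BC) such that ∫_0^π u'(x) v'(x) dx = ∫_0^π f v dx for all v ∈ V (homogeneous Neumann, so boundary terms vanish).
Substituting f(x) = -x^2 + π^2/3, the right-hand side is ∫_0^π (-x^2 + π^2/3) v dx.
Compatibility check (pure Neumann): taking v ≡ 1 ∈ V gives 0 = ∫_0^π f dx + (0) − (0), i.e. ∫_0^π f dx must equal u'(0) − u'(π) = 0. Indeed ∫_0^π (-x^2 + π^2/3) dx = 0, so the data are compatible. The solution is then unique only up to an additive constant (fix it e.g. by requiring ∫_0^π u dx = 0).


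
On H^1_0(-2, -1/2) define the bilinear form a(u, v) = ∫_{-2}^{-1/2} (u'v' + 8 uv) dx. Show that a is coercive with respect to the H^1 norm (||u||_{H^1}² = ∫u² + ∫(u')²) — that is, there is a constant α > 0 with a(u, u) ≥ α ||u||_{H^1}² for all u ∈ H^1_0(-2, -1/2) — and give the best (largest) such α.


α = 1

Coercivity of a(·,·) on H^1_0(-2, -1/2) means a(u, u) ≥ α ||u||_{H^1}² for every u ∈ H^1_0.
The interval has length L = 3/2, and Poincaré/coercivity depend only on L. Here a(u, u) = ∫(u')² + (8)·∫u².
Here c = 8 ≥ 1, so a(u,u) = ∫(u')² + c∫u² ≥ ∫(u')² + ∫u² = ||u||_{H^1}², i.e. α = 1 works. No larger α is possible: a(u,u) ≥ α||u||_{H^1}² means (1−α)∫(u')² ≥ (α−c)∫u², and for the modes u_n = sin(nπ(x−x₀)/L) (x₀ the left endpoint) one has ∫u_n²/∫(u_n')² = (L/(nπ))² → 0, so a(u_n,u_n)/||u_n||_{H^1}² → 1. Hence the optimal constant is α = 1.
Therefore α = 1.


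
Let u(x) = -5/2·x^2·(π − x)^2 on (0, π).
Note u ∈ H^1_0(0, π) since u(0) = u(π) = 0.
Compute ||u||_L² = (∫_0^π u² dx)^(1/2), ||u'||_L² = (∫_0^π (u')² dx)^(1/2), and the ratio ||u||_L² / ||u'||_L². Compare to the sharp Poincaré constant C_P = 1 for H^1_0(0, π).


||u||_L² / ||u'||_L² = sqrt(3)*π/6 < C_P = 1.

u(x) = -5/2·x^2·(π − x)^2, so u'(x) = 5*x*(x*(π - x) - (x - π)^2).
u(x) = -5/2·x^2·(π − x)^2 vanishes at x = 0 and x = π, so u ∈ H^1_0(0, π). Differentiate via the product rule and integrate the resulting polynomials term by term.
  ∫_0^π u² dx = ∫_0^π (25*x^8/4 - 25*π*x^7 + 75*π^2*x^6/2 - 25*π^3*x^5 + 25*π^4*x^4/4) dx. Term by term:
    ∫_0^π 25*x^8/4 dx = 25*π^9/36;  ∫_0^π -25*π*x^7 dx = -25*π^9/8;  ∫_0^π 75*π^2*x^6/2 dx = 75*π^9/14;
    ∫_0^π -25*π^3*x^5 dx = -25*π^9/6;  ∫_0^π 25*π^4*x^4/4 dx = 5*π^9/4.
  Sum: 25*π^9/36 − 25*π^9/8 + 75*π^9/14 − 25*π^9/6 + 5*π^9/4 = 5*π^9/504.
  ∫_0^π (u')² dx = ∫_0^π (100*x^6 - 300*π*x^5 + 325*π^2*x^4 - 150*π^3*x^3 + 25*π^4*x^2) dx. Term by term:
    ∫_0^π 100*x^6 dx = 100*π^7/7;  ∫_0^π -300*π*x^5 dx = -50*π^7;  ∫_0^π 325*π^2*x^4 dx = 65*π^7;
    ∫_0^π -150*π^3*x^3 dx = -75*π^7/2;  ∫_0^π 25*π^4*x^2 dx = 25*π^7/3.
  Sum: 100*π^7/7 − 50*π^7 + 65*π^7 − 75*π^7/2 + 25*π^7/3 = 5*π^7/42.
∫_0^π u² dx = 5*π^9/504, so ||u||_L² = sqrt(70)*π^(9/2)/84.
∫_0^π (u')² dx = 5*π^7/42, so ||u'||_L² = sqrt(210)*π^(7/2)/42.
Ratio ||u||_L² / ||u'||_L² = sqrt(3)*π/6.
Sharp Poincaré constant on H^1_0(0, π) is C_P = L/π = 1, achieved by sin(x).
A polynomial bump cannot attain the sharp Poincaré constant (only the first sine eigenfunction does), so the ratio is strictly less than C_P, consistent with ||u||_L² ≤ C_P ||u'||_L².


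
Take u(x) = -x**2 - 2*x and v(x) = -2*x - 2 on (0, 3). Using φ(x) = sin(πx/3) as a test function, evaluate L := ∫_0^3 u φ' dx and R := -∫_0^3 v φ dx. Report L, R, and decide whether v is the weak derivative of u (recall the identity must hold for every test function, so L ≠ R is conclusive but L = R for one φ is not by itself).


LHS = 30/π, RHS = 30/π. Yes, v = u' weakly.

u(x) = -x**2 - 2*x, classical derivative u'(x) = -2*x - 2.
φ(x) = sin(πx/3), so φ'(x) = π*cos(π*x/3)/3.
Note φ(0) = φ(3) = 0, so the boundary term u·φ vanishes.
LHS = ∫_0^3 u(x) φ'(x) dx = ∫_0^3 (-π*x^2*cos(π*x/3)/3 - 2*π*x*cos(π*x/3)/3) dx. Term by term:
  ∫_0^3 -2*π*x*cos(π*x/3)/3 dx = 12/π;  ∫_0^3 -π*x^2*cos(π*x/3)/3 dx = 18/π.
Sum: 12/π + 18/π = 30/π.
So LHS = 30/π.
∫_0^3 v(x) φ(x) dx = ∫_0^3 (-2*x*sin(π*x/3) - 2*sin(π*x/3)) dx. Term by term:
  ∫_0^3 -2*sin(π*x/3) dx = -12/π;  ∫_0^3 -2*x*sin(π*x/3) dx = -18/π.
Sum: -12/π − 18/π = -30/π.
So RHS = -∫_0^3 v(x) φ(x) dx = 30/π.
LHS = RHS, so the identity holds for this test φ.
Moreover u is smooth here and v(x) = u'(x) = -2*x - 2 pointwise, so the identity holds for every test function. Hence v is the weak derivative of u.


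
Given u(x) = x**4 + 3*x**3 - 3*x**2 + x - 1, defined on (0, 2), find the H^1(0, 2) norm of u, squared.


||u||_{H^1}^2 = 371296/315

The H^1 norm (squared) on an interval (0, L) is
  ||u||_{H^1}^2 = ∫_0^L u(x)^2 dx + ∫_0^L u'(x)^2 dx.
Compute u'(x) = 4*x**3 + 9*x**2 - 6*x + 1.
Then u(x)^2 = x**8 + 6*x**7 + 3*x**6 - 16*x**5 + 13*x**4 - 12*x**3 + 7*x**2 - 2*x + 1 and u'(x)^2 = 16*x**6 + 72*x**5 + 33*x**4 - 100*x**3 + 54*x**2 - 12*x + 1.
Integrate each monomial from 0 to 2 using ∫_0^2 c·x^n dx = c·2^(n+1)/(n+1):
  ∫_0^2 u(x)^2 dx = ∫_0^2 (x^8 + 6*x^7 + 3*x^6 - 16*x^5 + 13*x^4 - 12*x^3 + 7*x^2 - 2*x + 1) dx. Term by term:
    ∫_0^2 x^8 dx = 512/9;  ∫_0^2 6*x^7 dx = 192;  ∫_0^2 3*x^6 dx = 384/7;
    ∫_0^2 -16*x^5 dx = -512/3;  ∫_0^2 13*x^4 dx = 416/5;  ∫_0^2 -12*x^3 dx = -48;
    ∫_0^2 7*x^2 dx = 56/3;  ∫_0^2 -2*x dx = -4;  ∫_0^2 1 dx = 2.
  Sum: 512/9 + 192 + 384/7 − 512/3 + 416/5 − 48 + 56/3 − 4 + 2 = 58258/315.
  ∫_0^2 u'(x)^2 dx = ∫_0^2 (16*x^6 + 72*x^5 + 33*x^4 - 100*x^3 + 54*x^2 - 12*x + 1) dx. Term by term:
    ∫_0^2 16*x^6 dx = 2048/7;  ∫_0^2 72*x^5 dx = 768;  ∫_0^2 33*x^4 dx = 1056/5;
    ∫_0^2 -100*x^3 dx = -400;  ∫_0^2 54*x^2 dx = 144;  ∫_0^2 -12*x dx = -24;
    ∫_0^2 1 dx = 2.
  Sum: 2048/7 + 768 + 1056/5 − 400 + 144 − 24 + 2 = 34782/35.
Adding: ||u||_{H^1}^2 = 58258/315 + 34782/35 = 371296/315.


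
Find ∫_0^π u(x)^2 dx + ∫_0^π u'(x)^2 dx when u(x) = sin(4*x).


||u||_{H^1(0,π)}^2 = 17*π/2

u'(x) = 4*cos(4*x).
Expand u² and (u')² and integrate term by term on (0, π), using: for integers n ≥ 1, ∫_0^π sin²(nx) dx = ∫_0^π cos²(nx) dx = π/2; for n ≠ n', ∫_0^π sin(nx)sin(n'x) dx = ∫_0^π cos(nx)cos(n'x) dx = 0; and by product-to-sum, ∫_0^π sin(nx)cos(n'x) dx = ½∫_0^π [sin((n+n')x) + sin((n−n')x)] dx, which is 0 when n+n' is even and 2n/(n²−n'²) when n+n' is odd (it need not vanish on (0, π)).
  u² squared terms: (1)²·∫sin(4x)² dx = 1·π/2 = π/2.
  So ∫_0^π u² dx = π/2.
  (u')² squared terms: (4)²·∫cos(4x)² dx = 16·π/2 = 8*π.
  So ∫_0^π (u')² dx = 8*π.
||u||_{H^1}^2 = (π/2) + (8*π) = 17*π/2.


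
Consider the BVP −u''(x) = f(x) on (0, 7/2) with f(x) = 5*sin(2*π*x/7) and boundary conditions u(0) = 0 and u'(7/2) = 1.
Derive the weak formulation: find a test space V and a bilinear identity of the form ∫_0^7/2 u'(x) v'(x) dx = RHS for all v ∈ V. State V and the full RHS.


V = {v ∈ H^1(0, 7/2) : v(0) = 0} (test functions vanish at x = 0 where u is specified); weak form: ∫_0^7/2 u'v' dx = ∫_0^7/2 (5*sin(2*π*x/7)) v dx + v(7/2) for all v ∈ V.

Multiply both sides by a test function v and integrate from 0 to 7/2:
  ∫_0^7/2 −u''(x) v(x) dx = ∫_0^7/2 f(x) v(x) dx.
Integrate the LHS by parts once:
  ∫_0^7/2 −u'' v dx = −[u'(x) v(x)]_0^7/2 + ∫_0^7/2 u'(x) v'(x) dx.
Thus ∫_0^7/2 u'(x) v'(x) dx = ∫_0^7/2 f(x) v(x) dx + [u'(x) v(x)]_0^7/2.
Choose V so that boundary terms are either known or forced to vanish.
Mixed BC: u(0) = 0 (Dirichlet) and u'(7/2) = 1 (Neumann). Define V = {v ∈ H^1(0, 7/2) : v(0) = 0}. Then [u' v]_0^7/2 = u'(7/2)·v(7/2) − u'(0)·0 = v(7/2).
Weak formulation: find u (satisfying any essential BC) such that ∫_0^7/2 u'(x) v'(x) dx = ∫_0^7/2 f v dx + v(7/2) for all v ∈ V (Dirichlet at 0 absorbed into V; Neumann datum at x = 7/2 contributes the boundary term).
Substituting f(x) = 5*sin(2*π*x/7), the right-hand side is ∫_0^7/2 (5*sin(2*π*x/7)) v dx + v(7/2).


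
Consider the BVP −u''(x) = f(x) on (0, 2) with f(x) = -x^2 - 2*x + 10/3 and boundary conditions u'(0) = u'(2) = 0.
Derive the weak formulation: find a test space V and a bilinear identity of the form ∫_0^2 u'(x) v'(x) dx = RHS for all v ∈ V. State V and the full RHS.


V = H^1(0, 2) (no boundary constraint on v; u is determined up to an additive constant); weak form: ∫_0^2 u'v' dx = ∫_0^2 (-x^2 - 2*x + 10/3) v dx for all v ∈ V.

Multiply both sides by a test function v and integrate from 0 to 2:
  ∫_0^2 −u''(x) v(x) dx = ∫_0^2 f(x) v(x) dx.
Integrate the LHS by parts once:
  ∫_0^2 −u'' v dx = −[u'(x) v(x)]_0^2 + ∫_0^2 u'(x) v'(x) dx.
Thus ∫_0^2 u'(x) v'(x) dx = ∫_0^2 f(x) v(x) dx + [u'(x) v(x)]_0^2.
Choose V so that boundary terms are either known or forced to vanish.
u has homogeneous Neumann: u'(0) = u'(2) = 0. So [u' v]_0^2 = 0·v(2) − 0·v(0) = 0 for any v; take V = H^1(0, 2).
Weak formulation: find u (satisfying any essential BC) such that ∫_0^2 u'(x) v'(x) dx = ∫_0^2 f v dx for all v ∈ V (homogeneous Neumann, so boundary terms vanish).
Substituting f(x) = -x^2 - 2*x + 10/3, the right-hand side is ∫_0^2 (-x^2 - 2*x + 10/3) v dx.
Compatibility check (pure Neumann): taking v ≡ 1 ∈ V gives 0 = ∫_0^2 f dx + (0) − (0), i.e. ∫_0^2 f dx must equal u'(0) − u'(2) = 0. Indeed ∫_0^2 (-x^2 - 2*x + 10/3) dx = 0, so the data are compatible. The solution is then unique only up to an additive constant (fix it e.g. by requiring ∫_0^2 u dx = 0).


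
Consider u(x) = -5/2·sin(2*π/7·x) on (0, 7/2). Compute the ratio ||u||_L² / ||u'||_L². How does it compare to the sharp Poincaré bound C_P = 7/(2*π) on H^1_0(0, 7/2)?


||u||_L² / ||u'||_L² = 7/(2*π) = C_P.

u(x) = -5/2·sin(2*π/7·x), so u'(x) = -5*π*cos(2*π*x/7)/7.
Writing u(x) = A·sin(kπx/L) with A = -5/2 and k = 1, use ∫_0^L sin²(kπx/L) dx = L/2 and ∫_0^L cos²(kπx/L) dx = L/2.
u² = 25/4·sin²(2*π/7·x) and (u')² = 25*π^2/49·cos²(2*π/7·x), and each of sin², cos² integrates to L/2 = 7/4 over (0, 7/2).
∫_0^7/2 u² dx = 175/16, so ||u||_L² = 5*sqrt(7)/4.
∫_0^7/2 (u')² dx = 25*π^2/28, so ||u'||_L² = 5*sqrt(7)*π/14.
Ratio ||u||_L² / ||u'||_L² = 7/(2*π).
Sharp Poincaré constant on H^1_0(0, 7/2) is C_P = L/π = 7/(2*π), achieved by sin(2*π/7·x).
This is the k = 1 eigenfunction (up to amplitude), so the ratio equals the sharp Poincaré constant exactly.


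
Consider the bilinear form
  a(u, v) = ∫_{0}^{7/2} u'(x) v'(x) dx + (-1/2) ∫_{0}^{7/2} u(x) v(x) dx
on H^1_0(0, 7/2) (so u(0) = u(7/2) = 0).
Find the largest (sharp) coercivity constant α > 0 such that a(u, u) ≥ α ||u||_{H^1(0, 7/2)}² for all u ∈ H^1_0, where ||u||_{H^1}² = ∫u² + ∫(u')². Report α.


α = (-49 + 8*π^2)/(2*(4*π^2 + 49))

Coercivity of a(·,·) on H^1_0(0, 7/2) means a(u, u) ≥ α ||u||_{H^1}² for every u ∈ H^1_0.
The interval has length L = 7/2, and Poincaré/coercivity depend only on L. Here a(u, u) = ∫(u')² + (-1/2)·∫u².
Here c = -1/2 < 0 with |c| < (π/L)² = 4*π^2/49, so coercivity still holds. The condition a(u,u) ≥ α||u||_{H^1}² reads (1−α)∫(u')² ≥ (α−c)∫u². Any admissible α is ≤ 1 (rapidly oscillating u have ∫u²/∫(u')² → 0), and α = 1 would force 0 ≥ (1−c)∫u², impossible since c < 1; so 1−α > 0. By the sharp Poincaré inequality on H^1_0 of an interval of length L, ∫(u')² ≥ (π/L)²∫u² with equality for the first sine mode sin(π(x−x₀)/L) (x₀ the left endpoint), so the inequality holds for all u iff (1−α)(π/L)² ≥ α − c, i.e. α ≤ ((π/L)² + c)/((π/L)² + 1) = (1 + c(L/π)²)/(1 + (L/π)²). (Direct route, valid since c ≤ 0: Poincaré gives c∫u² ≥ c(L/π)²∫(u')², so a(u,u) ≥ (1 + c(L/π)²)∫(u')², while ||u||_{H^1}² ≤ (1 + (L/π)²)∫(u')²; dividing yields the same α.) With (π/L)² = 4*π^2/49 and c = -1/2, the largest admissible constant is α = ((π/L)² + c)/((π/L)² + 1).
Simplifying, α = (-49 + 8*π^2)/(2*(4*π^2 + 49)).


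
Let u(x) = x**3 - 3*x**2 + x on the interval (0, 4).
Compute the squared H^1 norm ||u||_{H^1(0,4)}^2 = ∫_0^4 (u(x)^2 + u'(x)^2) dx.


||u||_{H^1}^2 = 10036/21

The H^1 norm (squared) on an interval (0, L) is
  ||u||_{H^1}^2 = ∫_0^L u(x)^2 dx + ∫_0^L u'(x)^2 dx.
Compute u'(x) = 3*x**2 - 6*x + 1.
Then u(x)^2 = x**6 - 6*x**5 + 11*x**4 - 6*x**3 + x**2 and u'(x)^2 = 9*x**4 - 36*x**3 + 42*x**2 - 12*x + 1.
Integrate each monomial from 0 to 4 using ∫_0^4 c·x^n dx = c·4^(n+1)/(n+1):
  ∫_0^4 u(x)^2 dx = ∫_0^4 (x^6 - 6*x^5 + 11*x^4 - 6*x^3 + x^2) dx. Term by term:
    ∫_0^4 x^6 dx = 16384/7;  ∫_0^4 -6*x^5 dx = -4096;  ∫_0^4 11*x^4 dx = 11264/5;
    ∫_0^4 -6*x^3 dx = -384;  ∫_0^4 x^2 dx = 64/3.
  Sum: 16384/7 − 4096 + 11264/5 − 384 + 64/3 = 14144/105.
  ∫_0^4 u'(x)^2 dx = ∫_0^4 (9*x^4 - 36*x^3 + 42*x^2 - 12*x + 1) dx. Term by term:
    ∫_0^4 9*x^4 dx = 9216/5;  ∫_0^4 -36*x^3 dx = -2304;  ∫_0^4 42*x^2 dx = 896;
    ∫_0^4 -12*x dx = -96;  ∫_0^4 1 dx = 4.
  Sum: 9216/5 − 2304 + 896 − 96 + 4 = 1716/5.
Adding: ||u||_{H^1}^2 = 14144/105 + 1716/5 = 10036/21.


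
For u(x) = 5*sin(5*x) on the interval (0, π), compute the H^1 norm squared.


||u||_{H^1(0,π)}^2 = 325*π

u'(x) = 25*cos(5*x).
Expand u² and (u')² and integrate term by term on (0, π), using: for integers n ≥ 1, ∫_0^π sin²(nx) dx = ∫_0^π cos²(nx) dx = π/2; for n ≠ n', ∫_0^π sin(nx)sin(n'x) dx = ∫_0^π cos(nx)cos(n'x) dx = 0; and by product-to-sum, ∫_0^π sin(nx)cos(n'x) dx = ½∫_0^π [sin((n+n')x) + sin((n−n')x)] dx, which is 0 when n+n' is even and 2n/(n²−n'²) when n+n' is odd (it need not vanish on (0, π)).
  u² squared terms: (5)²·∫sin(5x)² dx = 25·π/2 = 25*π/2.
  So ∫_0^π u² dx = 25*π/2.
  (u')² squared terms: (25)²·∫cos(5x)² dx = 625·π/2 = 625*π/2.
  So ∫_0^π (u')² dx = 625*π/2.
||u||_{H^1}^2 = (25*π/2) + (625*π/2) = 325*π.


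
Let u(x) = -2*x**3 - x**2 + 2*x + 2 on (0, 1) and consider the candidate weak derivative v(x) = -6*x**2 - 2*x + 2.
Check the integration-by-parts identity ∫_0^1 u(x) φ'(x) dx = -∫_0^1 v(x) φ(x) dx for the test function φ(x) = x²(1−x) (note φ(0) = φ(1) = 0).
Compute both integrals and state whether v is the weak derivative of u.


LHS = 2/15, RHS = 2/15. Yes, v = u' weakly.

u(x) = -2*x**3 - x**2 + 2*x + 2, classical derivative u'(x) = -6*x**2 - 2*x + 2.
φ(x) = x²(1−x), so φ'(x) = x*(2 - 3*x).
Note φ(0) = φ(1) = 0, so the boundary term u·φ vanishes.
LHS = ∫_0^1 u(x) φ'(x) dx = ∫_0^1 (6*x^5 - x^4 - 8*x^3 - 2*x^2 + 4*x) dx. Term by term:
  ∫_0^1 6*x^5 dx = 1;  ∫_0^1 -x^4 dx = -1/5;  ∫_0^1 -8*x^3 dx = -2;
  ∫_0^1 -2*x^2 dx = -2/3;  ∫_0^1 4*x dx = 2.
Sum: 1 − 1/5 − 2 − 2/3 + 2 = 2/15.
So LHS = 2/15.
∫_0^1 v(x) φ(x) dx = ∫_0^1 (6*x^5 - 4*x^4 - 4*x^3 + 2*x^2) dx. Term by term:
  ∫_0^1 6*x^5 dx = 1;  ∫_0^1 -4*x^4 dx = -4/5;  ∫_0^1 -4*x^3 dx = -1;
  ∫_0^1 2*x^2 dx = 2/3.
Sum: 1 − 4/5 − 1 + 2/3 = -2/15.
So RHS = -∫_0^1 v(x) φ(x) dx = 2/15.
LHS = RHS, so the identity holds for this test φ.
Moreover u is smooth here and v(x) = u'(x) = -6*x**2 - 2*x + 2 pointwise, so the identity holds for every test function. Hence v is the weak derivative of u.


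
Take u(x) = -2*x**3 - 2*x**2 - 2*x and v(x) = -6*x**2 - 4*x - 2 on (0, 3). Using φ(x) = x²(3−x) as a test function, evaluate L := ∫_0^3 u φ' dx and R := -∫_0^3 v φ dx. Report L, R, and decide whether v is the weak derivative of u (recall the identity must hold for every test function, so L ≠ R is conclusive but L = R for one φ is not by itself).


LHS = 2079/10, RHS = 2079/10. Yes, v = u' weakly.

u(x) = -2*x**3 - 2*x**2 - 2*x, classical derivative u'(x) = -6*x**2 - 4*x - 2.
φ(x) = x²(3−x), so φ'(x) = 3*x*(2 - x).
Note φ(0) = φ(3) = 0, so the boundary term u·φ vanishes.
LHS = ∫_0^3 u(x) φ'(x) dx = ∫_0^3 (6*x^5 - 6*x^4 - 6*x^3 - 12*x^2) dx. Term by term:
  ∫_0^3 6*x^5 dx = 729;  ∫_0^3 -6*x^4 dx = -1458/5;  ∫_0^3 -6*x^3 dx = -243/2;
  ∫_0^3 -12*x^2 dx = -108.
Sum: 729 − 1458/5 − 243/2 − 108 = 2079/10.
So LHS = 2079/10.
∫_0^3 v(x) φ(x) dx = ∫_0^3 (6*x^5 - 14*x^4 - 10*x^3 - 6*x^2) dx. Term by term:
  ∫_0^3 6*x^5 dx = 729;  ∫_0^3 -14*x^4 dx = -3402/5;  ∫_0^3 -10*x^3 dx = -405/2;
  ∫_0^3 -6*x^2 dx = -54.
Sum: 729 − 3402/5 − 405/2 − 54 = -2079/10.
So RHS = -∫_0^3 v(x) φ(x) dx = 2079/10.
LHS = RHS, so the identity holds for this test φ.
Moreover u is smooth here and v(x) = u'(x) = -6*x**2 - 4*x - 2 pointwise, so the identity holds for every test function. Hence v is the weak derivative of u.


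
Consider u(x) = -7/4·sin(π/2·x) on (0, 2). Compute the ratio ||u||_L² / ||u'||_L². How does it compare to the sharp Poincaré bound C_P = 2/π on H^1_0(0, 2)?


||u||_L² / ||u'||_L² = 2/π = C_P.

u(x) = -7/4·sin(π/2·x), so u'(x) = -7*π*cos(π*x/2)/8.
Writing u(x) = A·sin(kπx/L) with A = -7/4 and k = 1, use ∫_0^L sin²(kπx/L) dx = L/2 and ∫_0^L cos²(kπx/L) dx = L/2.
u² = 49/16·sin²(π/2·x) and (u')² = 49*π^2/64·cos²(π/2·x), and each of sin², cos² integrates to L/2 = 1 over (0, 2).
∫_0^2 u² dx = 49/16, so ||u||_L² = 7/4.
∫_0^2 (u')² dx = 49*π^2/64, so ||u'||_L² = 7*π/8.
Ratio ||u||_L² / ||u'||_L² = 2/π.
Sharp Poincaré constant on H^1_0(0, 2) is C_P = L/π = 2/π, achieved by sin(π/2·x).
This is the k = 1 eigenfunction (up to amplitude), so the ratio equals the sharp Poincaré constant exactly.


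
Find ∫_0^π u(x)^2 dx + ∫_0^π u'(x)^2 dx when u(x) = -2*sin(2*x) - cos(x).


||u||_{H^1(0,π)}^2 = 32/3 + 11*π

u'(x) = sin(x) - 4*cos(2*x).
Expand u² and (u')² and integrate term by term on (0, π), using: for integers n ≥ 1, ∫_0^π sin²(nx) dx = ∫_0^π cos²(nx) dx = π/2; for n ≠ n', ∫_0^π sin(nx)sin(n'x) dx = ∫_0^π cos(nx)cos(n'x) dx = 0; and by product-to-sum, ∫_0^π sin(nx)cos(n'x) dx = ½∫_0^π [sin((n+n')x) + sin((n−n')x)] dx, which is 0 when n+n' is even and 2n/(n²−n'²) when n+n' is odd (it need not vanish on (0, π)).
  u² squared terms: (-1)²·∫cos(x)² dx = 1·π/2 = π/2;  (-2)²·∫sin(2x)² dx = 4·π/2 = 2*π.
  u² cross terms: 2·(-1)·(-2)·∫cos(x)·sin(2x) dx = 4·(4/3) = 16/3.
  So ∫_0^π u² dx = π/2 + 2*π + 16/3 = 16/3 + 5*π/2.
  (u')² squared terms: (-4)²·∫cos(2x)² dx = 16·π/2 = 8*π;  (1)²·∫sin(x)² dx = 1·π/2 = π/2.
  (u')² cross terms: 2·(-4)·(1)·∫cos(2x)·sin(x) dx = -8·(-2/3) = 16/3.
  So ∫_0^π (u')² dx = 8*π + π/2 + 16/3 = 16/3 + 17*π/2.
||u||_{H^1}^2 = (16/3 + 5*π/2) + (16/3 + 17*π/2) = 32/3 + 11*π.


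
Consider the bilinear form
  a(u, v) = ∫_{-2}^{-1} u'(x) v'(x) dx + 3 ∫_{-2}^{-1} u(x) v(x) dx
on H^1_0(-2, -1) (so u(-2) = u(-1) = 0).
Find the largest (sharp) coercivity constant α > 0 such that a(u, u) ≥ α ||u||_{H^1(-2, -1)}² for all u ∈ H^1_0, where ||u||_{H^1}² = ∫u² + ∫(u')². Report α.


α = 1

Coercivity of a(·,·) on H^1_0(-2, -1) means a(u, u) ≥ α ||u||_{H^1}² for every u ∈ H^1_0.
The interval has length L = 1, and Poincaré/coercivity depend only on L. Here a(u, u) = ∫(u')² + (3)·∫u².
Here c = 3 ≥ 1, so a(u,u) = ∫(u')² + c∫u² ≥ ∫(u')² + ∫u² = ||u||_{H^1}², i.e. α = 1 works. No larger α is possible: a(u,u) ≥ α||u||_{H^1}² means (1−α)∫(u')² ≥ (α−c)∫u², and for the modes u_n = sin(nπ(x−x₀)/L) (x₀ the left endpoint) one has ∫u_n²/∫(u_n')² = (L/(nπ))² → 0, so a(u_n,u_n)/||u_n||_{H^1}² → 1. Hence the optimal constant is α = 1.
Therefore α = 1.


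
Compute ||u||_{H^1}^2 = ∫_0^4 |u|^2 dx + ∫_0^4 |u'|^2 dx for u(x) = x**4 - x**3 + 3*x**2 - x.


||u||_{H^1}^2 = 17729036/315

The H^1 norm (squared) on an interval (0, L) is
  ||u||_{H^1}^2 = ∫_0^L u(x)^2 dx + ∫_0^L u'(x)^2 dx.
Compute u'(x) = 4*x**3 - 3*x**2 + 6*x - 1.
Then u(x)^2 = x**8 - 2*x**7 + 7*x**6 - 8*x**5 + 11*x**4 - 6*x**3 + x**2 and u'(x)^2 = 16*x**6 - 24*x**5 + 57*x**4 - 44*x**3 + 42*x**2 - 12*x + 1.
Integrate each monomial from 0 to 4 using ∫_0^4 c·x^n dx = c·4^(n+1)/(n+1):
  ∫_0^4 u(x)^2 dx = ∫_0^4 (x^8 - 2*x^7 + 7*x^6 - 8*x^5 + 11*x^4 - 6*x^3 + x^2) dx. Term by term:
    ∫_0^4 x^8 dx = 262144/9;  ∫_0^4 -2*x^7 dx = -16384;  ∫_0^4 7*x^6 dx = 16384;
    ∫_0^4 -8*x^5 dx = -16384/3;  ∫_0^4 11*x^4 dx = 11264/5;  ∫_0^4 -6*x^3 dx = -384;
    ∫_0^4 x^2 dx = 64/3.
  Sum: 262144/9 − 16384 + 16384 − 16384/3 + 11264/5 − 384 + 64/3 = 1150016/45.
  ∫_0^4 u'(x)^2 dx = ∫_0^4 (16*x^6 - 24*x^5 + 57*x^4 - 44*x^3 + 42*x^2 - 12*x + 1) dx. Term by term:
    ∫_0^4 16*x^6 dx = 262144/7;  ∫_0^4 -24*x^5 dx = -16384;  ∫_0^4 57*x^4 dx = 58368/5;
    ∫_0^4 -44*x^3 dx = -2816;  ∫_0^4 42*x^2 dx = 896;  ∫_0^4 -12*x dx = -96;
    ∫_0^4 1 dx = 4.
  Sum: 262144/7 − 16384 + 58368/5 − 2816 + 896 − 96 + 4 = 1075436/35.
Adding: ||u||_{H^1}^2 = 1150016/45 + 1075436/35 = 17729036/315.


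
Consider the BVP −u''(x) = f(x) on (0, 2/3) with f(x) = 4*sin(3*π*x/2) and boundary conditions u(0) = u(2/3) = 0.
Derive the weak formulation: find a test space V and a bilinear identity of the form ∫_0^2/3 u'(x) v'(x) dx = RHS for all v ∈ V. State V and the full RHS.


V = H^1_0(0, 2/3) (so v(0) = v(2/3) = 0); weak form: ∫_0^2/3 u'v' dx = ∫_0^2/3 (4*sin(3*π*x/2)) v dx for all v ∈ V.

Multiply both sides by a test function v and integrate from 0 to 2/3:
  ∫_0^2/3 −u''(x) v(x) dx = ∫_0^2/3 f(x) v(x) dx.
Integrate the LHS by parts once:
  ∫_0^2/3 −u'' v dx = −[u'(x) v(x)]_0^2/3 + ∫_0^2/3 u'(x) v'(x) dx.
Thus ∫_0^2/3 u'(x) v'(x) dx = ∫_0^2/3 f(x) v(x) dx + [u'(x) v(x)]_0^2/3.
Choose V so that boundary terms are either known or forced to vanish.
u is Dirichlet: u(0) = u(2/3) = 0. Let V = H^1_0(0, 2/3); then v(0) = v(2/3) = 0, and [u' v]_0^2/3 = 0.
Weak formulation: find u (satisfying any essential BC) such that ∫_0^2/3 u'(x) v'(x) dx = ∫_0^2/3 f v dx for all v ∈ V.
Substituting f(x) = 4*sin(3*π*x/2), the right-hand side is ∫_0^2/3 (4*sin(3*π*x/2)) v dx.


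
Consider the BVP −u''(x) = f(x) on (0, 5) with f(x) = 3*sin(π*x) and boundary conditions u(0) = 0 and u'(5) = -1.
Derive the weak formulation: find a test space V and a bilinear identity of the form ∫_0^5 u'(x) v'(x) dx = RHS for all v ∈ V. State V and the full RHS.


V = {v ∈ H^1(0, 5) : v(0) = 0} (test functions vanish at x = 0 where u is specified); weak form: ∫_0^5 u'v' dx = ∫_0^5 (3*sin(π*x)) v dx − v(5) for all v ∈ V.

Multiply both sides by a test function v and integrate from 0 to 5:
  ∫_0^5 −u''(x) v(x) dx = ∫_0^5 f(x) v(x) dx.
Integrate the LHS by parts once:
  ∫_0^5 −u'' v dx = −[u'(x) v(x)]_0^5 + ∫_0^5 u'(x) v'(x) dx.
Thus ∫_0^5 u'(x) v'(x) dx = ∫_0^5 f(x) v(x) dx + [u'(x) v(x)]_0^5.
Choose V so that boundary terms are either known or forced to vanish.
Mixed BC: u(0) = 0 (Dirichlet) and u'(5) = -1 (Neumann). Define V = {v ∈ H^1(0, 5) : v(0) = 0}. Then [u' v]_0^5 = u'(5)·v(5) − u'(0)·0 = − v(5).
Weak formulation: find u (satisfying any essential BC) such that ∫_0^5 u'(x) v'(x) dx = ∫_0^5 f v dx − v(5) for all v ∈ V (Dirichlet at 0 absorbed into V; Neumann datum at x = 5 contributes the boundary term).
Substituting f(x) = 3*sin(π*x), the right-hand side is ∫_0^5 (3*sin(π*x)) v dx − v(5).
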